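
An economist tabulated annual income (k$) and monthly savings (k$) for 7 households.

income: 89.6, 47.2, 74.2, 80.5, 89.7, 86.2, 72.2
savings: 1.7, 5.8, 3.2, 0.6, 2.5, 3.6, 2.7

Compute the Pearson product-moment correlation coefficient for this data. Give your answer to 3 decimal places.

-0.741

n = 7, Σx = 539.6, Σy = 20.1, Σx² = 42931.26, Σy² = 73.63, Σxy = 1441.33
nΣxy − ΣxΣy = 10089.31 − 10845.96 = -756.65
nΣx² − (Σx)² = 300518.82 − 291168.16 = 9350.66; nΣy² − (Σy)² = 515.41 − 404.01 = 111.4
r = -756.65 / √(9350.66 × 111.4) = -756.65 / 1020.6192 ≈ -0.741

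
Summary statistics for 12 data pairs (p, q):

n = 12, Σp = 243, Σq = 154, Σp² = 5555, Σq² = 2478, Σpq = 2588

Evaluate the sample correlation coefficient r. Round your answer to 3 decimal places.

r = (nΣpq − ΣpΣq) / √[(nΣp² − (Σp)²)(nΣq² − (Σq)²)]
Numerator: 12×2588 − 243×154 = -6366
Denominator: √[(66660 − 59049)(29736 − 23716)] = √[7611 × 6020] = 6768.9157
r = -6366 / 6768.9157 ≈ -0.940

-0.940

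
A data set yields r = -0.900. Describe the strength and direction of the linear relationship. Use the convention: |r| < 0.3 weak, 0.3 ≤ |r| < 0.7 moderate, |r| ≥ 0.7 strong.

r = -0.900 < 0 so the relationship is negative.
|r| = 0.900, which falls in the strong range.

strong negative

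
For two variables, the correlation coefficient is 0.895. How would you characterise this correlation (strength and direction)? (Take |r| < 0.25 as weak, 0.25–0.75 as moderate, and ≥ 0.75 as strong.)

r = 0.895 > 0 so the relationship is positive.
|r| = 0.895, which falls in the strong range.

strong positive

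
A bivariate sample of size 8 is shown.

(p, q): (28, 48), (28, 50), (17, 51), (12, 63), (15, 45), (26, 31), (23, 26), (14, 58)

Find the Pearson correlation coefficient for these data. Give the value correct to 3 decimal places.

n = 8, Σp = 163, Σq = 372, Σp² = 3627, Σq² = 18400, Σpq = 7258
nΣpq − ΣpΣq = 58064 − 60636 = -2572
nΣp² − (Σp)² = 29016 − 26569 = 2447; nΣq² − (Σq)² = 147200 − 138384 = 8816
r = -2572 / √(2447 × 8816) = -2572 / 4644.6477 ≈ -0.554

-0.554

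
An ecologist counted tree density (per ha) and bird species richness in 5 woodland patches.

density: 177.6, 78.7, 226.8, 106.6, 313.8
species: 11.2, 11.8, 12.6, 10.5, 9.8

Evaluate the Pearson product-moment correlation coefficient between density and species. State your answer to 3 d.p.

-0.318

n = 5, Σx = 903.5, Σy = 55.9, Σx² = 199007.69, Σy² = 629.73, Σxy = 9970
nΣxy − ΣxΣy = 49850 − 50505.65 = -655.65
nΣx² − (Σx)² = 995038.45 − 816312.25 = 178726.2; nΣy² − (Σy)² = 3148.65 − 3124.81 = 23.84
r = -655.65 / √(178726.2 × 23.84) = -655.65 / 2064.1784 ≈ -0.318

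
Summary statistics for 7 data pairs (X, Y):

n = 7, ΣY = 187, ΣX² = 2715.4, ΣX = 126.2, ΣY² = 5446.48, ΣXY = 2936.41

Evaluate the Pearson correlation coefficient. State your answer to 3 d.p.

r = (nΣXY − ΣXΣY) / √[(nΣX² − (ΣX)²)(nΣY² − (ΣY)²)]
Numerator: 7×2936.41 − 126.2×187 = -3044.53
Denominator: √[(19007.8 − 15926.44)(38125.36 − 34969)] = √[3081.36 × 3156.36] = 3118.6345
r = -3044.53 / 3118.6345 ≈ -0.976

-0.976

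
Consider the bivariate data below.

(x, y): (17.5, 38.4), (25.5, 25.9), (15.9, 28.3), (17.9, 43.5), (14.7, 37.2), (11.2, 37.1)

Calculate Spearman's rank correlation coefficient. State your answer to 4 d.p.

-0.0286

Rank x: 4, 6, 3, 5, 2, 1
Rank y: 5, 1, 2, 6, 4, 3
d = rank(x) − rank(y): -1, 5, 1, -1, -2, -2; Σd² = 36
ρ = 1 − 6Σd² / [n(n²−1)] = 1 − 6×36 / (6×35) = 1 − 216/210 ≈ -0.0286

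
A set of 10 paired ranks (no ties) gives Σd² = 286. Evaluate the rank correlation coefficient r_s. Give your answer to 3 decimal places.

-0.733

ρ = 1 − 6Σd² / [n(n²−1)] = 1 − 6×286 / (10×99)
  = 1 − 1716/990 = 1 − 1.7333 ≈ -0.733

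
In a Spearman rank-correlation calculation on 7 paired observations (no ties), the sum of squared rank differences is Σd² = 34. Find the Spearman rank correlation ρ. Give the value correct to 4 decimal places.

0.3929

ρ = 1 − 6Σd² / [n(n²−1)] = 1 − 6×34 / (7×48)
  = 1 − 204/336 = 1 − 0.60714 ≈ 0.3929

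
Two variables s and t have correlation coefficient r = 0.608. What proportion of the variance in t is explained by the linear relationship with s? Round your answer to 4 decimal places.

0.3697

r² = (0.608)² = 0.3697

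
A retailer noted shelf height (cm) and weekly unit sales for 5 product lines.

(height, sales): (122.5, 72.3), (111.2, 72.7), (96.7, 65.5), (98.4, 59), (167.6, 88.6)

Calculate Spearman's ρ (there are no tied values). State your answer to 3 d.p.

0.800

Rank height: 4, 3, 1, 2, 5
Rank sales: 3, 4, 2, 1, 5
d = rank(height) − rank(sales): 1, -1, -1, 1, 0; Σd² = 4
ρ = 1 − 6Σd² / [n(n²−1)] = 1 − 6×4 / (5×24) = 1 − 24/120 ≈ 0.800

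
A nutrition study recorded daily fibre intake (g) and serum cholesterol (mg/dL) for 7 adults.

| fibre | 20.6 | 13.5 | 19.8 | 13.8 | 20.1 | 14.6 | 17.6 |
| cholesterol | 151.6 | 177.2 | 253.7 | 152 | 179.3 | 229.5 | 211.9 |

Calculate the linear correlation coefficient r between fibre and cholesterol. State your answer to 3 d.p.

0.120

n = 7, Σx = 120, Σy = 1355.2, Σx² = 2116.02, Σy² = 271570.44, Σxy = 23320.09
nΣxy − ΣxΣy = 163240.63 − 162624 = 616.63
nΣx² − (Σx)² = 14812.14 − 14400 = 412.14; nΣy² − (Σy)² = 1900993.08 − 1836567.04 = 64426.04
r = 616.63 / √(412.14 × 64426.04) = 616.63 / 5152.9165 ≈ 0.120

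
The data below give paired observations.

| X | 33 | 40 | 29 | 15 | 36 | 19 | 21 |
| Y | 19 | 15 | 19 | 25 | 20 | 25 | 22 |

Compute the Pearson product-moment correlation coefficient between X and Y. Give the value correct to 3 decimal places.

n = 7, ΣX = 193, ΣY = 145, ΣX² = 5853, ΣY² = 3081, ΣXY = 3810
nΣXY − ΣXΣY = 26670 − 27985 = -1315
nΣX² − (ΣX)² = 40971 − 37249 = 3722; nΣY² − (ΣY)² = 21567 − 21025 = 542
r = -1315 / √(3722 × 542) = -1315 / 1420.3253 ≈ -0.926

-0.926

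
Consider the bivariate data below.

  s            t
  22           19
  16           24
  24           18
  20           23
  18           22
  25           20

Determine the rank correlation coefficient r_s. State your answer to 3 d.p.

Rank s: 4, 1, 5, 3, 2, 6
Rank t: 2, 6, 1, 5, 4, 3
d = rank(s) − rank(t): 2, -5, 4, -2, -2, 3; Σd² = 62
ρ = 1 − 6Σd² / [n(n²−1)] = 1 − 6×62 / (6×35) = 1 − 372/210 ≈ -0.771

-0.771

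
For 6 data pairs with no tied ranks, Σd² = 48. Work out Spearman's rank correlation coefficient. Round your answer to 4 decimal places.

-0.3714

ρ = 1 − 6Σd² / [n(n²−1)] = 1 − 6×48 / (6×35)
  = 1 − 288/210 = 1 − 1.37143 ≈ -0.3714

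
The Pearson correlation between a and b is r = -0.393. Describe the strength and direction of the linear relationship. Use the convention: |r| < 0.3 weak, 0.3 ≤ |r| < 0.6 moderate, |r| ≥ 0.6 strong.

r = -0.393 < 0 so the relationship is negative.
|r| = 0.393, which falls in the moderate range.

moderate negative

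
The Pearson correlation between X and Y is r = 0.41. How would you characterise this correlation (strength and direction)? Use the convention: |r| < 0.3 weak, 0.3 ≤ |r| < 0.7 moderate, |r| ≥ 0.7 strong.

r = 0.41 > 0 so the relationship is positive.
|r| = 0.41, which falls in the moderate range.

moderate positive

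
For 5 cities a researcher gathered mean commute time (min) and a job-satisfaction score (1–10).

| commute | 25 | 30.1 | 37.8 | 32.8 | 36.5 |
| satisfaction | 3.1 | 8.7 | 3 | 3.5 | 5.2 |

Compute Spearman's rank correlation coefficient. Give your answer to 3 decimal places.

Rank commute: 1, 2, 5, 3, 4
Rank satisfaction: 2, 5, 1, 3, 4
d = rank(commute) − rank(satisfaction): -1, -3, 4, 0, 0; Σd² = 26
ρ = 1 − 6Σd² / [n(n²−1)] = 1 − 6×26 / (5×24) = 1 − 156/120 ≈ -0.300

-0.300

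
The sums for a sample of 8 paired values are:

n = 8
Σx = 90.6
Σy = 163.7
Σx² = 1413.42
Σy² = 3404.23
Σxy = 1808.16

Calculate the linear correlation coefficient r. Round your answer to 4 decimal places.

-0.3148

r = (nΣxy − ΣxΣy) / √[(nΣx² − (Σx)²)(nΣy² − (Σy)²)]
Numerator: 8×1808.16 − 90.6×163.7 = -365.94
Denominator: √[(11307.36 − 8208.36)(27233.84 − 26797.69)] = √[3099 × 436.15] = 1162.5957
r = -365.94 / 1162.5957 ≈ -0.3148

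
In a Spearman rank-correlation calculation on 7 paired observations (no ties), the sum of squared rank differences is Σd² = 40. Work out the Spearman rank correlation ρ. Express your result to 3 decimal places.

0.286

ρ = 1 − 6Σd² / [n(n²−1)] = 1 − 6×40 / (7×48)
  = 1 − 240/336 = 1 − 0.7143 ≈ 0.286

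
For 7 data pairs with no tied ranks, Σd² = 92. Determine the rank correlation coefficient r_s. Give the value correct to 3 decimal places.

ρ = 1 − 6Σd² / [n(n²−1)] = 1 − 6×92 / (7×48)
  = 1 − 552/336 = 1 − 1.6429 ≈ -0.643

-0.643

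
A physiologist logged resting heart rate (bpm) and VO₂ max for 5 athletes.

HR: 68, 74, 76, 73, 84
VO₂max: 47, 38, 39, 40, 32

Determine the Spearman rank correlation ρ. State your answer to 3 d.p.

-0.900

Rank HR: 1, 3, 4, 2, 5
Rank VO₂max: 5, 2, 3, 4, 1
d = rank(HR) − rank(VO₂max): -4, 1, 1, -2, 4; Σd² = 38
ρ = 1 − 6Σd² / [n(n²−1)] = 1 − 6×38 / (5×24) = 1 − 228/120 ≈ -0.900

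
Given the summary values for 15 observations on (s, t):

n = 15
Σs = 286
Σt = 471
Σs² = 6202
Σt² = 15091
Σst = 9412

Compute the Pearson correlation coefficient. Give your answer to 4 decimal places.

0.9081

r = (nΣst − ΣsΣt) / √[(nΣs² − (Σs)²)(nΣt² − (Σt)²)]
Numerator: 15×9412 − 286×471 = 6474
Denominator: √[(93030 − 81796)(226365 − 221841)] = √[11234 × 4524] = 7128.9982
r = 6474 / 7128.9982 ≈ 0.9081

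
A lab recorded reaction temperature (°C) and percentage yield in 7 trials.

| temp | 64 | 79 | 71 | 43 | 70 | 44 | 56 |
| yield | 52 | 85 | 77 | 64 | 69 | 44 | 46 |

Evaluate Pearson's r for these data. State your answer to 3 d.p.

0.724

n = 7, Σx = 427, Σy = 437, Σx² = 27199, Σy² = 28767, Σxy = 27604
nΣxy − ΣxΣy = 193228 − 186599 = 6629
nΣx² − (Σx)² = 190393 − 182329 = 8064; nΣy² − (Σy)² = 201369 − 190969 = 10400
r = 6629 / √(8064 × 10400) = 6629 / 9157.8163 ≈ 0.724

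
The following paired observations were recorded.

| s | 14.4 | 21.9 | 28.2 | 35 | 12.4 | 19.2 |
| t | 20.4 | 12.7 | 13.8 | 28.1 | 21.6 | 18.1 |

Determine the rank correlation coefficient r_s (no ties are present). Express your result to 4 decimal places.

-0.0857

Rank s: 2, 4, 5, 6, 1, 3
Rank t: 4, 1, 2, 6, 5, 3
d = rank(s) − rank(t): -2, 3, 3, 0, -4, 0; Σd² = 38
ρ = 1 − 6Σd² / [n(n²−1)] = 1 − 6×38 / (6×35) = 1 − 228/210 ≈ -0.0857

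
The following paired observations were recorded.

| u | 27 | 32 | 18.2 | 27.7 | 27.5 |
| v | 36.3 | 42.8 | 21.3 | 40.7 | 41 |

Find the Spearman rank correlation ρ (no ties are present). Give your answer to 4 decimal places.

0.9000

Rank u: 2, 5, 1, 4, 3
Rank v: 2, 5, 1, 3, 4
d = rank(u) − rank(v): 0, 0, 0, 1, -1; Σd² = 2
ρ = 1 − 6Σd² / [n(n²−1)] = 1 − 6×2 / (5×24) = 1 − 12/120 ≈ 0.9000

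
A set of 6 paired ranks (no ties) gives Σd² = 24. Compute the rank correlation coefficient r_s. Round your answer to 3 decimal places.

ρ = 1 − 6Σd² / [n(n²−1)] = 1 − 6×24 / (6×35)
  = 1 − 144/210 = 1 − 0.6857 ≈ 0.314

0.314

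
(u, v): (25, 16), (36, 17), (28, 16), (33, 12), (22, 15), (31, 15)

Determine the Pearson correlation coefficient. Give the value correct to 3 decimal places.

-0.071

n = 6, Σu = 175, Σv = 91, Σu² = 5239, Σv² = 1395, Σuv = 2651
nΣuv − ΣuΣv = 15906 − 15925 = -19
nΣu² − (Σu)² = 31434 − 30625 = 809; nΣv² − (Σv)² = 8370 − 8281 = 89
r = -19 / √(809 × 89) = -19 / 268.3300 ≈ -0.071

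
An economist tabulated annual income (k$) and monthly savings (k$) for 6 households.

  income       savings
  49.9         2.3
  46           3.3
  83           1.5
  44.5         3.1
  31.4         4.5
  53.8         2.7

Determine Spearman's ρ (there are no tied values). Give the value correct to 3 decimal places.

-0.886

Rank income: 4, 3, 6, 2, 1, 5
Rank savings: 2, 5, 1, 4, 6, 3
d = rank(income) − rank(savings): 2, -2, 5, -2, -5, 2; Σd² = 66
ρ = 1 − 6Σd² / [n(n²−1)] = 1 − 6×66 / (6×35) = 1 − 396/210 ≈ -0.886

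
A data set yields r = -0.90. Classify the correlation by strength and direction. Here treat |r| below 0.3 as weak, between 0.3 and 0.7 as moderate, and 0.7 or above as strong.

r = -0.90 < 0 so the relationship is negative.
|r| = 0.90, which falls in the strong range.

strong negative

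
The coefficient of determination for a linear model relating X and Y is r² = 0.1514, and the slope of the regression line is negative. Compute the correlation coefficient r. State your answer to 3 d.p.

-0.389

|r| = √0.1514 = 0.389
The association is negative, so r = −0.389.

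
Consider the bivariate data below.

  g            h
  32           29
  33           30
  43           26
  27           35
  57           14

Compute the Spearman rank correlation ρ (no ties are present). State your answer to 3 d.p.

Rank g: 2, 3, 4, 1, 5
Rank h: 3, 4, 2, 5, 1
d = rank(g) − rank(h): -1, -1, 2, -4, 4; Σd² = 38
ρ = 1 − 6Σd² / [n(n²−1)] = 1 − 6×38 / (5×24) = 1 − 228/120 ≈ -0.900

-0.900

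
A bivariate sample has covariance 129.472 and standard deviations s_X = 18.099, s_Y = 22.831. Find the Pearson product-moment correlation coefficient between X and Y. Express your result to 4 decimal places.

0.3133

r = Cov(X,Y) / (s_X · s_Y) = 129.472 / (18.099 × 22.831)
  = 129.472 / 413.2183 ≈ 0.3133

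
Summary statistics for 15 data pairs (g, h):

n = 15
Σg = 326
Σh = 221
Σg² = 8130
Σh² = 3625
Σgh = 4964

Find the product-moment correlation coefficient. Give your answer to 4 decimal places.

r = (nΣgh − ΣgΣh) / √[(nΣg² − (Σg)²)(nΣh² − (Σh)²)]
Numerator: 15×4964 − 326×221 = 2414
Denominator: √[(121950 − 106276)(54375 − 48841)] = √[15674 × 5534] = 9313.4267
r = 2414 / 9313.4267 ≈ 0.2592

0.2592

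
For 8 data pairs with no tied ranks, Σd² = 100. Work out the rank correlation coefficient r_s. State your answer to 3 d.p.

-0.190

ρ = 1 − 6Σd² / [n(n²−1)] = 1 − 6×100 / (8×63)
  = 1 − 600/504 = 1 − 1.1905 ≈ -0.190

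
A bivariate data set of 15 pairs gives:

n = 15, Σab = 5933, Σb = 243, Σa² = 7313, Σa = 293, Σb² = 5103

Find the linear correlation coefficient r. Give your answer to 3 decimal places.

0.871

r = (nΣab − ΣaΣb) / √[(nΣa² − (Σa)²)(nΣb² − (Σb)²)]
Numerator: 15×5933 − 293×243 = 17796
Denominator: √[(109695 − 85849)(76545 − 59049)] = √[23846 × 17496] = 20425.7097
r = 17796 / 20425.7097 ≈ 0.871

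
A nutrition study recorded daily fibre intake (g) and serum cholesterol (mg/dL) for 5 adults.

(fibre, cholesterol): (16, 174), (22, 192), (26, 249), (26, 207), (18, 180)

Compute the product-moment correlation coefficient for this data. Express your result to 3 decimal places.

n = 5, Σx = 108, Σy = 1002, Σx² = 2416, Σy² = 204390, Σxy = 22104
nΣxy − ΣxΣy = 110520 − 108216 = 2304
nΣx² − (Σx)² = 12080 − 11664 = 416; nΣy² − (Σy)² = 1021950 − 1004004 = 17946
r = 2304 / √(416 × 17946) = 2304 / 2732.3133 ≈ 0.843

0.843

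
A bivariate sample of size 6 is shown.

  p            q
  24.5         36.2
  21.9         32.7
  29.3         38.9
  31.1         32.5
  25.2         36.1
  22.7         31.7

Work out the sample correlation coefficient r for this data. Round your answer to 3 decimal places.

n = 6, Σp = 154.7, Σq = 208.1, Σp² = 4055.89, Σq² = 7257.29, Σpq = 5382.86
nΣpq − ΣpΣq = 32297.16 − 32193.07 = 104.09
nΣp² − (Σp)² = 24335.34 − 23932.09 = 403.25; nΣq² − (Σq)² = 43543.74 − 43305.61 = 238.13
r = 104.09 / √(403.25 × 238.13) = 104.09 / 309.8805 ≈ 0.336

0.336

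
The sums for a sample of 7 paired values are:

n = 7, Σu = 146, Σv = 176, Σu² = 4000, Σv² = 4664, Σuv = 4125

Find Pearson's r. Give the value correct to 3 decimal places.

r = (nΣuv − ΣuΣv) / √[(nΣu² − (Σu)²)(nΣv² − (Σv)²)]
Numerator: 7×4125 − 146×176 = 3179
Denominator: √[(28000 − 21316)(32648 − 30976)] = √[6684 × 1672] = 3342.9999
r = 3179 / 3342.9999 ≈ 0.951

0.951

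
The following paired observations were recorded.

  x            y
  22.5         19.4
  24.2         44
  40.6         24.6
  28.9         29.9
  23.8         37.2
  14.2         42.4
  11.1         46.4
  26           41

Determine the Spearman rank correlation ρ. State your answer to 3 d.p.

-0.500

Rank x: 3, 5, 8, 7, 4, 2, 1, 6
Rank y: 1, 7, 2, 3, 4, 6, 8, 5
d = rank(x) − rank(y): 2, -2, 6, 4, 0, -4, -7, 1; Σd² = 126
ρ = 1 − 6Σd² / [n(n²−1)] = 1 − 6×126 / (8×63) = 1 − 756/504 ≈ -0.500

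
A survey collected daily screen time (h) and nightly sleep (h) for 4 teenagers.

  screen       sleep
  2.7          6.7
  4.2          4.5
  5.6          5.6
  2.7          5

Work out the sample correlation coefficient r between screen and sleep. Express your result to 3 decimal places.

-0.250

n = 4, Σx = 15.2, Σy = 21.8, Σx² = 63.58, Σy² = 121.5, Σxy = 81.85
nΣxy − ΣxΣy = 327.4 − 331.36 = -3.96
nΣx² − (Σx)² = 254.32 − 231.04 = 23.28; nΣy² − (Σy)² = 486 − 475.24 = 10.76
r = -3.96 / √(23.28 × 10.76) = -3.96 / 15.8270 ≈ -0.250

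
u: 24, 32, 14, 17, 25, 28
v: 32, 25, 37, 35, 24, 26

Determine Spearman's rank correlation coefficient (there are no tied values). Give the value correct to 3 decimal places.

-0.829

Rank u: 3, 6, 1, 2, 4, 5
Rank v: 4, 2, 6, 5, 1, 3
d = rank(u) − rank(v): -1, 4, -5, -3, 3, 2; Σd² = 64
ρ = 1 − 6Σd² / [n(n²−1)] = 1 − 6×64 / (6×35) = 1 − 384/210 ≈ -0.829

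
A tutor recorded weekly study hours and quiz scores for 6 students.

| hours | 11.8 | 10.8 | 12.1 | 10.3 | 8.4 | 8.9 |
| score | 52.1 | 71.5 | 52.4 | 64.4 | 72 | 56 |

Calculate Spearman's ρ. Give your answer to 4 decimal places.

Rank hours: 5, 4, 6, 3, 1, 2
Rank score: 1, 5, 2, 4, 6, 3
d = rank(hours) − rank(score): 4, -1, 4, -1, -5, -1; Σd² = 60
ρ = 1 − 6Σd² / [n(n²−1)] = 1 − 6×60 / (6×35) = 1 − 360/210 ≈ -0.7143

-0.7143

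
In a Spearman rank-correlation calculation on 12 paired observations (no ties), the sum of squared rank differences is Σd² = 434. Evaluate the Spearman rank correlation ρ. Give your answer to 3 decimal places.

-0.517

ρ = 1 − 6Σd² / [n(n²−1)] = 1 − 6×434 / (12×143)
  = 1 − 2604/1716 = 1 − 1.5175 ≈ -0.517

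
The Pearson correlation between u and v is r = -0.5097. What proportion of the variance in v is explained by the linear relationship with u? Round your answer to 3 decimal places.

r² = (-0.5097)² = 0.260

0.260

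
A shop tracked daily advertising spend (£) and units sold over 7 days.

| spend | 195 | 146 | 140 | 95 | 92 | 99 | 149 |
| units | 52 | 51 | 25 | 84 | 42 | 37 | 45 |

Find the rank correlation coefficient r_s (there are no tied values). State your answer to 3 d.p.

Rank spend: 7, 5, 4, 2, 1, 3, 6
Rank units: 6, 5, 1, 7, 3, 2, 4
d = rank(spend) − rank(units): 1, 0, 3, -5, -2, 1, 2; Σd² = 44
ρ = 1 − 6Σd² / [n(n²−1)] = 1 − 6×44 / (7×48) = 1 − 264/336 ≈ 0.214

0.214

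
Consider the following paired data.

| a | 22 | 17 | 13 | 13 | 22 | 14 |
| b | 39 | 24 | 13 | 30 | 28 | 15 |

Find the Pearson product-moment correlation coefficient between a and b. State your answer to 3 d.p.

n = 6, Σa = 101, Σb = 149, Σa² = 1791, Σb² = 4175, Σab = 2651
nΣab − ΣaΣb = 15906 − 15049 = 857
nΣa² − (Σa)² = 10746 − 10201 = 545; nΣb² − (Σb)² = 25050 − 22201 = 2849
r = 857 / √(545 × 2849) = 857 / 1246.0758 ≈ 0.688

0.688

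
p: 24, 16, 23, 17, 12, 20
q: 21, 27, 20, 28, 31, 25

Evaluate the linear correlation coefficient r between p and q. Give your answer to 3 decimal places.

-0.971

n = 6, Σp = 112, Σq = 152, Σp² = 2194, Σq² = 3940, Σpq = 2744
nΣpq − ΣpΣq = 16464 − 17024 = -560
nΣp² − (Σp)² = 13164 − 12544 = 620; nΣq² − (Σq)² = 23640 − 23104 = 536
r = -560 / √(620 × 536) = -560 / 576.4720 ≈ -0.971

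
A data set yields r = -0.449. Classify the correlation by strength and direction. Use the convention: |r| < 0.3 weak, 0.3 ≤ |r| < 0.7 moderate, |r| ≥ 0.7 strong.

r = -0.449 < 0 so the relationship is negative.
|r| = 0.449, which falls in the moderate range.

moderate negative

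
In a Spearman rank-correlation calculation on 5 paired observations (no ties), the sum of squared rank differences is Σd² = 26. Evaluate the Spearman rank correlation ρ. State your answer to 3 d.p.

ρ = 1 − 6Σd² / [n(n²−1)] = 1 − 6×26 / (5×24)
  = 1 − 156/120 = 1 − 1.3000 ≈ -0.300

-0.300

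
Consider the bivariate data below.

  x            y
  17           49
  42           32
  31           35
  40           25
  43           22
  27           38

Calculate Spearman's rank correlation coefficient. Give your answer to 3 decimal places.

-0.943

Rank x: 1, 5, 3, 4, 6, 2
Rank y: 6, 3, 4, 2, 1, 5
d = rank(x) − rank(y): -5, 2, -1, 2, 5, -3; Σd² = 68
ρ = 1 − 6Σd² / [n(n²−1)] = 1 − 6×68 / (6×35) = 1 − 408/210 ≈ -0.943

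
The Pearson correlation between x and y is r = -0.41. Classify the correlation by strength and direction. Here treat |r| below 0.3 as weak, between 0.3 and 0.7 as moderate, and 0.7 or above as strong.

r = -0.41 < 0 so the relationship is negative.
|r| = 0.41, which falls in the moderate range.

moderate negative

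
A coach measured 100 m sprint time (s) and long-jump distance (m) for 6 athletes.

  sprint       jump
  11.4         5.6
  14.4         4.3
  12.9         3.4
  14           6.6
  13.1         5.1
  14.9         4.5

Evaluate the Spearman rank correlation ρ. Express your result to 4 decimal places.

-0.1429

Rank sprint: 1, 5, 2, 4, 3, 6
Rank jump: 5, 2, 1, 6, 4, 3
d = rank(sprint) − rank(jump): -4, 3, 1, -2, -1, 3; Σd² = 40
ρ = 1 − 6Σd² / [n(n²−1)] = 1 − 6×40 / (6×35) = 1 − 240/210 ≈ -0.1429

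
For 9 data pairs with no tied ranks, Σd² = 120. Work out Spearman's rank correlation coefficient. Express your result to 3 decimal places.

0.000

ρ = 1 − 6Σd² / [n(n²−1)] = 1 − 6×120 / (9×80)
  = 1 − 720/720 = 1 − 1.0000 ≈ 0.000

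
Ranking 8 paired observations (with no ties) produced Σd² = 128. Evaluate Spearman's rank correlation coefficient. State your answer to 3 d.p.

-0.524

ρ = 1 − 6Σd² / [n(n²−1)] = 1 − 6×128 / (8×63)
  = 1 − 768/504 = 1 − 1.5238 ≈ -0.524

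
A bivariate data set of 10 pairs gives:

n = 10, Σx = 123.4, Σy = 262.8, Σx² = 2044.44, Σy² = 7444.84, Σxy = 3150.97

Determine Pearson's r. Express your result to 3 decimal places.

r = (nΣxy − ΣxΣy) / √[(nΣx² − (Σx)²)(nΣy² − (Σy)²)]
Numerator: 10×3150.97 − 123.4×262.8 = -919.82
Denominator: √[(20444.4 − 15227.56)(74448.4 − 69063.84)] = √[5216.84 × 5384.56] = 5300.0366
r = -919.82 / 5300.0366 ≈ -0.174

-0.174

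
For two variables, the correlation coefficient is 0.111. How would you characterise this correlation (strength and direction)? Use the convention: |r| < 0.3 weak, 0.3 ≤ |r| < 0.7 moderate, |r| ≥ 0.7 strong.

weak positive

r = 0.111 > 0 so the relationship is positive.
|r| = 0.111, which falls in the weak range.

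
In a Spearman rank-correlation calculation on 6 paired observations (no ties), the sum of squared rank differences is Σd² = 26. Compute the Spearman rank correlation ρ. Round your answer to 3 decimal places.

ρ = 1 − 6Σd² / [n(n²−1)] = 1 − 6×26 / (6×35)
  = 1 − 156/210 = 1 − 0.7429 ≈ 0.257

0.257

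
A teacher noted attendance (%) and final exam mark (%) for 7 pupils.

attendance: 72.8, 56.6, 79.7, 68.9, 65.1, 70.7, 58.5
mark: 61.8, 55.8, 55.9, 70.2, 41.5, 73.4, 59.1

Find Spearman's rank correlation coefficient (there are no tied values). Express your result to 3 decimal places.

Rank attendance: 6, 1, 7, 4, 3, 5, 2
Rank mark: 5, 2, 3, 6, 1, 7, 4
d = rank(attendance) − rank(mark): 1, -1, 4, -2, 2, -2, -2; Σd² = 34
ρ = 1 − 6Σd² / [n(n²−1)] = 1 − 6×34 / (7×48) = 1 − 204/336 ≈ 0.393

0.393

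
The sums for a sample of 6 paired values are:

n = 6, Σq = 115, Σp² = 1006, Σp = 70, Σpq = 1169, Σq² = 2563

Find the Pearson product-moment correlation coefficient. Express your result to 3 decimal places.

-0.662

r = (nΣpq − ΣpΣq) / √[(nΣp² − (Σp)²)(nΣq² − (Σq)²)]
Numerator: 6×1169 − 70×115 = -1036
Denominator: √[(6036 − 4900)(15378 − 13225)] = √[1136 × 2153] = 1563.9079
r = -1036 / 1563.9079 ≈ -0.662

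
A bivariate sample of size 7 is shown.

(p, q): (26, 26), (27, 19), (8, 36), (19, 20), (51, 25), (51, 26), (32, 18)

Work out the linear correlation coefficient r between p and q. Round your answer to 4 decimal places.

n = 7, Σp = 214, Σq = 170, Σp² = 8056, Σq² = 4358, Σpq = 5034
nΣpq − ΣpΣq = 35238 − 36380 = -1142
nΣp² − (Σp)² = 56392 − 45796 = 10596; nΣq² − (Σq)² = 30506 − 28900 = 1606
r = -1142 / √(10596 × 1606) = -1142 / 4125.1880 ≈ -0.2768

-0.2768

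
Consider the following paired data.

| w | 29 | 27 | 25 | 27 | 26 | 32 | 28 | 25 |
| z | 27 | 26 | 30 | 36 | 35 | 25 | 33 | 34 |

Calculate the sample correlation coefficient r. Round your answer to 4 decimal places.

-0.6128

n = 8, Σw = 219, Σz = 246, Σw² = 6033, Σz² = 7696, Σwz = 6691
nΣwz − ΣwΣz = 53528 − 53874 = -346
nΣw² − (Σw)² = 48264 − 47961 = 303; nΣz² − (Σz)² = 61568 − 60516 = 1052
r = -346 / √(303 × 1052) = -346 / 564.5848 ≈ -0.6128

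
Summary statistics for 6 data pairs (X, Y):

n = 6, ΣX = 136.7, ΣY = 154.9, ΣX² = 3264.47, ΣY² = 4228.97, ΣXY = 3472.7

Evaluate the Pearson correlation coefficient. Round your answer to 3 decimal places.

-0.304

r = (nΣXY − ΣXΣY) / √[(nΣX² − (ΣX)²)(nΣY² − (ΣY)²)]
Numerator: 6×3472.7 − 136.7×154.9 = -338.63
Denominator: √[(19586.82 − 18686.89)(25373.82 − 23994.01)] = √[899.93 × 1379.81] = 1114.3305
r = -338.63 / 1114.3305 ≈ -0.304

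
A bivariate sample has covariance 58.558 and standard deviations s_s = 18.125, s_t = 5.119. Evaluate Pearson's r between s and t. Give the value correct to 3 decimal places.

r = Cov(s,t) / (s_s · s_t) = 58.558 / (18.125 × 5.119)
  = 58.558 / 92.7819 ≈ 0.631

0.631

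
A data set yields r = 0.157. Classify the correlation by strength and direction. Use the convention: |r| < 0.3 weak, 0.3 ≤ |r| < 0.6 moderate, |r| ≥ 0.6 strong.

weak positive

r = 0.157 > 0 so the relationship is positive.
|r| = 0.157, which falls in the weak range.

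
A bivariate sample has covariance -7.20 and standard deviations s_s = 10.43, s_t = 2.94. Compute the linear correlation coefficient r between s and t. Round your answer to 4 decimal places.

-0.2348

r = Cov(s,t) / (s_s · s_t) = -7.20 / (10.43 × 2.94)
  = -7.20 / 30.6642 ≈ -0.2348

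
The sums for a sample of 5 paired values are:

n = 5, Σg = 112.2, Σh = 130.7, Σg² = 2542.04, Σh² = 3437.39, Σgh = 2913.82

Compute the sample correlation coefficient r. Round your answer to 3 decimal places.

r = (nΣgh − ΣgΣh) / √[(nΣg² − (Σg)²)(nΣh² − (Σh)²)]
Numerator: 5×2913.82 − 112.2×130.7 = -95.44
Denominator: √[(12710.2 − 12588.84)(17186.95 − 17082.49)] = √[121.36 × 104.46] = 112.5934
r = -95.44 / 112.5934 ≈ -0.848

-0.848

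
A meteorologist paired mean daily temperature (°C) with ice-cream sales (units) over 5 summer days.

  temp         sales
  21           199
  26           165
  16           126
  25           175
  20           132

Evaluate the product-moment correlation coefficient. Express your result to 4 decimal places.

n = 5, Σx = 108, Σy = 797, Σx² = 2398, Σy² = 130751, Σxy = 17500
nΣxy − ΣxΣy = 87500 − 86076 = 1424
nΣx² − (Σx)² = 11990 − 11664 = 326; nΣy² − (Σy)² = 653755 − 635209 = 18546
r = 1424 / √(326 × 18546) = 1424 / 2458.8607 ≈ 0.5791

0.5791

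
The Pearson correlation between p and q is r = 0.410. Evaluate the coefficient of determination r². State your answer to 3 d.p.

0.168

r² = (0.410)² = 0.168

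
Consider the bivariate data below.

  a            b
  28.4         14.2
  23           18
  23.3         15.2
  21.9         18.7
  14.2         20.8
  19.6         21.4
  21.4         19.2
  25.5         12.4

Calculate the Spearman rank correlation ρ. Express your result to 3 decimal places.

Rank a: 8, 5, 6, 4, 1, 2, 3, 7
Rank b: 2, 4, 3, 5, 7, 8, 6, 1
d = rank(a) − rank(b): 6, 1, 3, -1, -6, -6, -3, 6; Σd² = 164
ρ = 1 − 6Σd² / [n(n²−1)] = 1 − 6×164 / (8×63) = 1 − 984/504 ≈ -0.952

-0.952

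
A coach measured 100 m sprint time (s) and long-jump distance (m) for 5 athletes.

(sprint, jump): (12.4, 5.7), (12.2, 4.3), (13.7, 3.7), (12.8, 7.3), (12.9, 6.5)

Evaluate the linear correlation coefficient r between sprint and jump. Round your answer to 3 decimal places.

n = 5, Σx = 64, Σy = 27.5, Σx² = 820.54, Σy² = 160.21, Σxy = 351.12
nΣxy − ΣxΣy = 1755.6 − 1760 = -4.4
nΣx² − (Σx)² = 4102.7 − 4096 = 6.7; nΣy² − (Σy)² = 801.05 − 756.25 = 44.8
r = -4.4 / √(6.7 × 44.8) = -4.4 / 17.3251 ≈ -0.254

-0.254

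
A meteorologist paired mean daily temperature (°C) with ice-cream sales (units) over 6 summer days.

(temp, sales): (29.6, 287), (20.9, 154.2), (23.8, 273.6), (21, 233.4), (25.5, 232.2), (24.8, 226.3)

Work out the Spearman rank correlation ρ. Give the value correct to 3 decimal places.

Rank temp: 6, 1, 3, 2, 5, 4
Rank sales: 6, 1, 5, 4, 3, 2
d = rank(temp) − rank(sales): 0, 0, -2, -2, 2, 2; Σd² = 16
ρ = 1 − 6Σd² / [n(n²−1)] = 1 − 6×16 / (6×35) = 1 − 96/210 ≈ 0.543

0.543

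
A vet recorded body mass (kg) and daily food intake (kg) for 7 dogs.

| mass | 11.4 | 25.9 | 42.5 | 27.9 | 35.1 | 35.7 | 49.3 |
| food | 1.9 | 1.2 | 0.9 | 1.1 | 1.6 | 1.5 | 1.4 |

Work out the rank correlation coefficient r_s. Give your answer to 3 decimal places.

Rank mass: 1, 2, 6, 3, 4, 5, 7
Rank food: 7, 3, 1, 2, 6, 5, 4
d = rank(mass) − rank(food): -6, -1, 5, 1, -2, 0, 3; Σd² = 76
ρ = 1 − 6Σd² / [n(n²−1)] = 1 − 6×76 / (7×48) = 1 − 456/336 ≈ -0.357

-0.357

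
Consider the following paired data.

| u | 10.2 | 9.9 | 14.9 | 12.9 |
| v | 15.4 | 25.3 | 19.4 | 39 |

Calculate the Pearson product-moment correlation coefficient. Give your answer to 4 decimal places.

n = 4, Σu = 47.9, Σv = 99.1, Σu² = 590.47, Σv² = 2774.61, Σuv = 1199.71
nΣuv − ΣuΣv = 4798.84 − 4746.89 = 51.95
nΣu² − (Σu)² = 2361.88 − 2294.41 = 67.47; nΣv² − (Σv)² = 11098.44 − 9820.81 = 1277.63
r = 51.95 / √(67.47 × 1277.63) = 51.95 / 293.6013 ≈ 0.1769

0.1769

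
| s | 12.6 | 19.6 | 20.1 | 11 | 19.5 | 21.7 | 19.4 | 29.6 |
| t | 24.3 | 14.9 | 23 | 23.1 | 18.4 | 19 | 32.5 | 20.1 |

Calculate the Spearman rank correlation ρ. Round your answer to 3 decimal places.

Rank s: 2, 5, 6, 1, 4, 7, 3, 8
Rank t: 7, 1, 5, 6, 2, 3, 8, 4
d = rank(s) − rank(t): -5, 4, 1, -5, 2, 4, -5, 4; Σd² = 128
ρ = 1 − 6Σd² / [n(n²−1)] = 1 − 6×128 / (8×63) = 1 − 768/504 ≈ -0.524

-0.524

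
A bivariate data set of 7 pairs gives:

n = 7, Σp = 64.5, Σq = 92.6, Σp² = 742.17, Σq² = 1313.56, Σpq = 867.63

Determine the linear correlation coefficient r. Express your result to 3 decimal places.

r = (nΣpq − ΣpΣq) / √[(nΣp² − (Σp)²)(nΣq² − (Σq)²)]
Numerator: 7×867.63 − 64.5×92.6 = 100.71
Denominator: √[(5195.19 − 4160.25)(9194.92 − 8574.76)] = √[1034.94 × 620.16] = 801.1419
r = 100.71 / 801.1419 ≈ 0.126

0.126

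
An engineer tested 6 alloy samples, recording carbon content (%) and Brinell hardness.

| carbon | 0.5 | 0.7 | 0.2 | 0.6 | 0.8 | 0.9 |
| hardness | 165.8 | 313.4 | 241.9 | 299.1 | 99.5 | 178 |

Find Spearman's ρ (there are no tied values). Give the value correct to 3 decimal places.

-0.200

Rank carbon: 2, 4, 1, 3, 5, 6
Rank hardness: 2, 6, 4, 5, 1, 3
d = rank(carbon) − rank(hardness): 0, -2, -3, -2, 4, 3; Σd² = 42
ρ = 1 − 6Σd² / [n(n²−1)] = 1 − 6×42 / (6×35) = 1 − 252/210 ≈ -0.200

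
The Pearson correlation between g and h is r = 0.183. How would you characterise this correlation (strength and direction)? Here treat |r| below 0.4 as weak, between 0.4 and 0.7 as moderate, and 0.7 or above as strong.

r = 0.183 > 0 so the relationship is positive.
|r| = 0.183, which falls in the weak range.

weak positive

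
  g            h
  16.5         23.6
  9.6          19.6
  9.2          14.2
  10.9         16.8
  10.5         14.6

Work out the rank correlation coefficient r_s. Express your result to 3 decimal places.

0.700

Rank g: 5, 2, 1, 4, 3
Rank h: 5, 4, 1, 3, 2
d = rank(g) − rank(h): 0, -2, 0, 1, 1; Σd² = 6
ρ = 1 − 6Σd² / [n(n²−1)] = 1 − 6×6 / (5×24) = 1 − 36/120 ≈ 0.700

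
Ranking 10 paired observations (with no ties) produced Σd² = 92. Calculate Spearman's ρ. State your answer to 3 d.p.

ρ = 1 − 6Σd² / [n(n²−1)] = 1 − 6×92 / (10×99)
  = 1 − 552/990 = 1 − 0.5576 ≈ 0.442

0.442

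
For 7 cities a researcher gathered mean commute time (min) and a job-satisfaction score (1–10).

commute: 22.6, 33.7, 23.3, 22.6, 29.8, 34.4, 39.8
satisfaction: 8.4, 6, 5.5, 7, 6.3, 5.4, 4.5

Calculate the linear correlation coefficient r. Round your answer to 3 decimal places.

-0.745

n = 7, Σx = 206.2, Σy = 43.1, Σx² = 6355.54, Σy² = 274.91, Σxy = 1230.99
nΣxy − ΣxΣy = 8616.93 − 8887.22 = -270.29
nΣx² − (Σx)² = 44488.78 − 42518.44 = 1970.34; nΣy² − (Σy)² = 1924.37 − 1857.61 = 66.76
r = -270.29 / √(1970.34 × 66.76) = -270.29 / 362.6843 ≈ -0.745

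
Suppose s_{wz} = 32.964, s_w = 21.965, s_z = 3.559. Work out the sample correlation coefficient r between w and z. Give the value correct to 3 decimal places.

r = Cov(w,z) / (s_w · s_z) = 32.964 / (21.965 × 3.559)
  = 32.964 / 78.1734 ≈ 0.422

0.422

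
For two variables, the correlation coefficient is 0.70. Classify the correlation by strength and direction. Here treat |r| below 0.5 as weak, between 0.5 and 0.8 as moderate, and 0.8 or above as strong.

r = 0.70 > 0 so the relationship is positive.
|r| = 0.70, which falls in the moderate range.

moderate positive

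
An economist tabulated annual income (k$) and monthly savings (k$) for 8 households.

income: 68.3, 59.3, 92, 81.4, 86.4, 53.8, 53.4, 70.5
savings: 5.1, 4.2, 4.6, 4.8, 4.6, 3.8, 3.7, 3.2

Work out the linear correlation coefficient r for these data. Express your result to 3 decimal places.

n = 8, Σx = 565.1, Σy = 34, Σx² = 41452.55, Σy² = 147.38, Σxy = 2436.37
nΣxy − ΣxΣy = 19490.96 − 19213.4 = 277.56
nΣx² − (Σx)² = 331620.4 − 319338.01 = 12282.39; nΣy² − (Σy)² = 1179.04 − 1156 = 23.04
r = 277.56 / √(12282.39 × 23.04) = 277.56 / 531.9645 ≈ 0.522

0.522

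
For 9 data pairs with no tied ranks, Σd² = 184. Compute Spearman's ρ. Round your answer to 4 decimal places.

-0.5333

ρ = 1 − 6Σd² / [n(n²−1)] = 1 − 6×184 / (9×80)
  = 1 − 1104/720 = 1 − 1.53333 ≈ -0.5333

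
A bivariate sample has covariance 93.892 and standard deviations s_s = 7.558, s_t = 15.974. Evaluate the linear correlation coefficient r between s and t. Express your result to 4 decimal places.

r = Cov(s,t) / (s_s · s_t) = 93.892 / (7.558 × 15.974)
  = 93.892 / 120.7315 ≈ 0.7777

0.7777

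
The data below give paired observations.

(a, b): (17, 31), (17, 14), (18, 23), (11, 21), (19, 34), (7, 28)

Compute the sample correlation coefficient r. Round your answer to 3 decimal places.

0.070

n = 6, Σa = 89, Σb = 151, Σa² = 1433, Σb² = 4067, Σab = 2252
nΣab − ΣaΣb = 13512 − 13439 = 73
nΣa² − (Σa)² = 8598 − 7921 = 677; nΣb² − (Σb)² = 24402 − 22801 = 1601
r = 73 / √(677 × 1601) = 73 / 1041.0941 ≈ 0.070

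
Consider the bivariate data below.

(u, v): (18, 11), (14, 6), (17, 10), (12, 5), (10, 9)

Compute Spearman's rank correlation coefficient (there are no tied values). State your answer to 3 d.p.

0.700

Rank u: 5, 3, 4, 2, 1
Rank v: 5, 2, 4, 1, 3
d = rank(u) − rank(v): 0, 1, 0, 1, -2; Σd² = 6
ρ = 1 − 6Σd² / [n(n²−1)] = 1 − 6×6 / (5×24) = 1 − 36/120 ≈ 0.700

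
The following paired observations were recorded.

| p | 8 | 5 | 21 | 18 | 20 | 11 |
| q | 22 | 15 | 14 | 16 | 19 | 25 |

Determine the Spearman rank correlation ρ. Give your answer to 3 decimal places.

Rank p: 2, 1, 6, 4, 5, 3
Rank q: 5, 2, 1, 3, 4, 6
d = rank(p) − rank(q): -3, -1, 5, 1, 1, -3; Σd² = 46
ρ = 1 − 6Σd² / [n(n²−1)] = 1 − 6×46 / (6×35) = 1 − 276/210 ≈ -0.314

-0.314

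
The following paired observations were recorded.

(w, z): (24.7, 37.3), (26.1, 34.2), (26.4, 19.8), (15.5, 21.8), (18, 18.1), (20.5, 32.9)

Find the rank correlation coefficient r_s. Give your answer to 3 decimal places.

Rank w: 4, 5, 6, 1, 2, 3
Rank z: 6, 5, 2, 3, 1, 4
d = rank(w) − rank(z): -2, 0, 4, -2, 1, -1; Σd² = 26
ρ = 1 − 6Σd² / [n(n²−1)] = 1 − 6×26 / (6×35) = 1 − 156/210 ≈ 0.257

0.257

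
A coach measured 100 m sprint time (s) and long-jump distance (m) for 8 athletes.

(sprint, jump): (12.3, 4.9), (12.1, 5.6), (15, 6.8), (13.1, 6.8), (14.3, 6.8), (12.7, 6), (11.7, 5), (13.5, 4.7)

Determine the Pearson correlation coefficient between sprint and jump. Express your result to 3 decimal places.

0.645

n = 8, Σx = 104.7, Σy = 46.6, Σx² = 1379.23, Σy² = 277.18, Σxy = 614.5
nΣxy − ΣxΣy = 4916 − 4879.02 = 36.98
nΣx² − (Σx)² = 11033.84 − 10962.09 = 71.75; nΣy² − (Σy)² = 2217.44 − 2171.56 = 45.88
r = 36.98 / √(71.75 × 45.88) = 36.98 / 57.3750 ≈ 0.645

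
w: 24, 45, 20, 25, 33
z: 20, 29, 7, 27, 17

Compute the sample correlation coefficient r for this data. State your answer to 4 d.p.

0.6351

n = 5, Σw = 147, Σz = 100, Σw² = 4715, Σz² = 2308, Σwz = 3161
nΣwz − ΣwΣz = 15805 − 14700 = 1105
nΣw² − (Σw)² = 23575 − 21609 = 1966; nΣz² − (Σz)² = 11540 − 10000 = 1540
r = 1105 / √(1966 × 1540) = 1105 / 1740.0115 ≈ 0.6351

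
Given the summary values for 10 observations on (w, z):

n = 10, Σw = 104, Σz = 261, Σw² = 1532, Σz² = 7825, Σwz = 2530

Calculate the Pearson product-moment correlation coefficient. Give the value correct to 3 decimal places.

-0.273

r = (nΣwz − ΣwΣz) / √[(nΣw² − (Σw)²)(nΣz² − (Σz)²)]
Numerator: 10×2530 − 104×261 = -1844
Denominator: √[(15320 − 10816)(78250 − 68121)] = √[4504 × 10129] = 6754.3331
r = -1844 / 6754.3331 ≈ -0.273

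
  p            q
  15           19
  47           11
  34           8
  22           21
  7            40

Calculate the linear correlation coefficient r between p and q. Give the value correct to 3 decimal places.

-0.833

n = 5, Σp = 125, Σq = 99, Σp² = 4123, Σq² = 2587, Σpq = 1816
nΣpq − ΣpΣq = 9080 − 12375 = -3295
nΣp² − (Σp)² = 20615 − 15625 = 4990; nΣq² − (Σq)² = 12935 − 9801 = 3134
r = -3295 / √(4990 × 3134) = -3295 / 3954.5746 ≈ -0.833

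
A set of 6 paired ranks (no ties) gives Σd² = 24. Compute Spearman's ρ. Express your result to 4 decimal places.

ρ = 1 − 6Σd² / [n(n²−1)] = 1 − 6×24 / (6×35)
  = 1 − 144/210 = 1 − 0.68571 ≈ 0.3143

0.3143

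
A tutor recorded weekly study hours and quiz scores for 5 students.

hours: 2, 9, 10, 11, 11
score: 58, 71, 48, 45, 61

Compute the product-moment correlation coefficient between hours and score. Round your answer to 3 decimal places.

-0.207

n = 5, Σx = 43, Σy = 283, Σx² = 427, Σy² = 16455, Σxy = 2401
nΣxy − ΣxΣy = 12005 − 12169 = -164
nΣx² − (Σx)² = 2135 − 1849 = 286; nΣy² − (Σy)² = 82275 − 80089 = 2186
r = -164 / √(286 × 2186) = -164 / 790.6934 ≈ -0.207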